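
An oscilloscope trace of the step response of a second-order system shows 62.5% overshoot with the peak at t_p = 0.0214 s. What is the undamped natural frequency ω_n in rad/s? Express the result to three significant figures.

From the overshoot, ζ = −ln(OS)/√(π²+ln²(OS)) = 0.148.
From t_p = π/ω_d, ω_d = π/0.0214 = 147 rad/s, so ω_n = ω_d/√(1−ζ²) = 148 rad/s.

ω_n ≈ 148 rad/s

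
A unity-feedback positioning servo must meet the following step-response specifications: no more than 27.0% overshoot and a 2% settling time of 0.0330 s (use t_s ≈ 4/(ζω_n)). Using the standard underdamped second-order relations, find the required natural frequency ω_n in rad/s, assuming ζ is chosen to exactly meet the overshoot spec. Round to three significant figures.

ω_n ≈ 315 rad/s

From %OS = 100·exp(−πζ/√(1−ζ²)), invert to get ζ = −ln(OS)/√(π² + ln²(OS)) with OS = 0.270.
−ln 0.270 = 1.309, so ζ = 1.309/√(π² + 1.714) = 0.385.
From t_s ≈ 4/(ζω_n): ω_n = 4/(ζ·t_s) = 4/(0.385·0.0330) = 315 rad/s.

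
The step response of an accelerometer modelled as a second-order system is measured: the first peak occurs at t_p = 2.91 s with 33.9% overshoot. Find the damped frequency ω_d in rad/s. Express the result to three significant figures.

t_p = π/ω_d, so ω_d = π/2.91 = 1.08 rad/s.

ω_d ≈ 1.08 rad/s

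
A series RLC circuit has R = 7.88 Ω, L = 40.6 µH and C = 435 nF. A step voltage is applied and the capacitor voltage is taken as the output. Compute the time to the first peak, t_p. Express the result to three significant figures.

t_p ≈ 0.0000145 s

For a series RLC circuit (capacitor voltage as output), ω_n = 1/√(LC) = 1/√(40.6 µH · 435 nF) = 238000 rad/s.
ζ = (R/2)·√(C/L) = (7.88/2)·√(435 nF/40.6 µH) = 0.408.
The damped frequency ω_d = ω_n√(1−ζ²) = 217000 rad/s. t_p = π/ω_d = 0.0000145 s.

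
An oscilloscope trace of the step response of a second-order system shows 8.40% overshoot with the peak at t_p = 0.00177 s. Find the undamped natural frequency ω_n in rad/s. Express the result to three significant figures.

The overshoot fixes ζ = −ln(OS)/√(π²+ln²(OS)) = 0.619.
t_p = π/ω_d ⇒ ω_d = 1770 rad/s; then ω_n = ω_d/√(1−ζ²) = 2260 rad/s.

ω_n ≈ 2260 rad/s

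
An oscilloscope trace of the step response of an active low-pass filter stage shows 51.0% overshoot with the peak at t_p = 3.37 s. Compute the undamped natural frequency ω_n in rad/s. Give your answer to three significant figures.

ω_n ≈ 0.953 rad/s

From the overshoot, ζ = −ln(OS)/√(π²+ln²(OS)) = 0.210.
From t_p = π/ω_d, ω_d = π/3.37 = 0.932 rad/s, so ω_n = ω_d/√(1−ζ²) = 0.953 rad/s.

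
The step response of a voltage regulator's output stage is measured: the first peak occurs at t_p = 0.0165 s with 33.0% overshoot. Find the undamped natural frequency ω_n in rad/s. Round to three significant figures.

ω_n ≈ 202 rad/s

From the overshoot, ζ = −ln(OS)/√(π²+ln²(OS)) = 0.333.
t_p = π/ω_d ⇒ ω_d = 190 rad/s; then ω_n = ω_d/√(1−ζ²) = 202 rad/s.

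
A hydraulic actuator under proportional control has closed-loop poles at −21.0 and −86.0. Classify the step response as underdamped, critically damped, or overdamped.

overdamped

Since the poles are distinct, negative and real, the response is overdamped.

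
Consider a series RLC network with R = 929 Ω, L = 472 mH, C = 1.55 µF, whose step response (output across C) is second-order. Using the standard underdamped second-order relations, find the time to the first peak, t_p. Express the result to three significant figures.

t_p ≈ 0.00498 s

For a series RLC circuit (capacitor voltage as output), ω_n = 1/√(LC) = 1/√(472 mH · 1.55 µF) = 1170 rad/s.
ζ = (R/2)·√(C/L) = (929/2)·√(1.55 µF/472 mH) = 0.842.
ω_d = ω_n√(1−ζ²) = 631 rad/s. t_p = π/ω_d = 0.00498 s.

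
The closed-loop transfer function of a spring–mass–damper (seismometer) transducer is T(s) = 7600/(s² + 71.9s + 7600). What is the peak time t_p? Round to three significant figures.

Comparing the denominator to s² + 2ζω_n s + ω_n²: ω_n = √7600 = 87.2 rad/s, and 2ζω_n = 71.9 so ζ = 71.9/(2·87.2) = 0.412.
ω_d = 87.2·√(1 − 0.412²) = 79.4 rad/s. Then t_p = π/ω_d = 0.0396 s.

t_p ≈ 0.0396 s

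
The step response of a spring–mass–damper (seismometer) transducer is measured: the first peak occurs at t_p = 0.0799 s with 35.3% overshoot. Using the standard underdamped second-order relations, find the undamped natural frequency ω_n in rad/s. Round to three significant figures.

ω_n ≈ 41.4 rad/s

From the overshoot, ζ = −ln(OS)/√(π²+ln²(OS)) = 0.315.
t_p = π/ω_d ⇒ ω_d = 39.3 rad/s; then ω_n = ω_d/√(1−ζ²) = 41.4 rad/s.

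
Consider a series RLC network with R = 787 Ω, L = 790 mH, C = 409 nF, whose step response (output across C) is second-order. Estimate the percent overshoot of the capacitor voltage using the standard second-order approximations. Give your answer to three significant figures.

For a series RLC circuit (capacitor voltage as output), ω_n = 1/√(LC) = 1/√(790 mH · 409 nF) = 1760 rad/s.
ζ = (R/2)·√(C/L) = (787/2)·√(409 nF/790 mH) = 0.283.
%OS = 100 e^{−πζ/√(1−ζ²)} with ζ = 0.283 gives 39.6%.

%OS ≈ 39.6%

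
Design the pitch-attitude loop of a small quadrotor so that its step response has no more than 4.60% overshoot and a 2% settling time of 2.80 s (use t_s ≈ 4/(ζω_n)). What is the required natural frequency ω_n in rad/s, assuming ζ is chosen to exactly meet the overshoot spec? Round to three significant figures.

ω_n ≈ 2.04 rad/s

Inverting the overshoot relation: ζ = |ln 0.0460|/√(π² + ln²0.0460) = 0.700.
Then ω_n = 4/(ζ t_s) = 4/(0.700 × 2.80) = 2.04 rad/s.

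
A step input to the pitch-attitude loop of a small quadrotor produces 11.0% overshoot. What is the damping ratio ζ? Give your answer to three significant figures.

ζ ≈ 0.575

From %OS = 100·exp(−πζ/√(1−ζ²)), invert to get ζ = −ln(OS)/√(π² + ln²(OS)) with OS = 0.110.
−ln 0.110 = 2.207, so ζ = 2.207/√(π² + 4.872) = 0.575.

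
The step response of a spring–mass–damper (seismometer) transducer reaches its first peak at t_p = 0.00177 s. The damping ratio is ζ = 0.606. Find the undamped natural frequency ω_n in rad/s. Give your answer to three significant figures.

Peak time t_p = π/ω_d, so ω_d = π/t_p = π/0.00177 = 1770 rad/s.
ω_n = ω_d/√(1−ζ²) = 1770/√0.633 = 2230 rad/s.

ω_n ≈ 2230 rad/s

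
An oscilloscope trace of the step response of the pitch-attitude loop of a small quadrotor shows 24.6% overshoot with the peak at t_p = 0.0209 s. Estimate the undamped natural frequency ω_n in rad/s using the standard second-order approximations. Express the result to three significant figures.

The overshoot fixes ζ = −ln(OS)/√(π²+ln²(OS)) = 0.408.
From t_p = π/ω_d, ω_d = π/0.0209 = 150 rad/s, so ω_n = ω_d/√(1−ζ²) = 165 rad/s.

ω_n ≈ 165 rad/s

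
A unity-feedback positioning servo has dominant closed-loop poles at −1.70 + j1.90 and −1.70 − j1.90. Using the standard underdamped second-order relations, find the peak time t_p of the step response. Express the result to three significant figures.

t_p = π/ω_d with ω_d = 1.90 (the imaginary part), so t_p = 1.65 s.

t_p ≈ 1.65 s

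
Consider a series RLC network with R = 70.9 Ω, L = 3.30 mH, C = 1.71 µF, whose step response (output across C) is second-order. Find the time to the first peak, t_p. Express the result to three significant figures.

t_p ≈ 0.000400 s

For a series RLC circuit (capacitor voltage as output), ω_n = 1/√(LC) = 1/√(3.30 mH · 1.71 µF) = 13300 rad/s.
ζ = (R/2)·√(C/L) = (70.9/2)·√(1.71 µF/3.30 mH) = 0.807.
ω_d = 13300·√(1 − 0.807²) = 7860 rad/s. t_p = π/ω_d = 0.000400 s.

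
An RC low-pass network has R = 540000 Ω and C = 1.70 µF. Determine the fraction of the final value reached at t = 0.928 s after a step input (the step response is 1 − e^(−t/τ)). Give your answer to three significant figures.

y/y_∞ ≈ 0.636

τ = RC = 540000 × 1.70 µF = 0.918 s.
y(t)/y_∞ = 1 − e^(−t/τ) = 1 − e^(−0.928/0.918) = 1 − e^(−1.01) = 0.636.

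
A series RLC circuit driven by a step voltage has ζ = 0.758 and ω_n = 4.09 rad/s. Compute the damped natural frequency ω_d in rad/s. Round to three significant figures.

ω_d ≈ 2.67 rad/s

ω_d = ω_n√(1−ζ²) = 4.09·√0.425 = 2.67 rad/s.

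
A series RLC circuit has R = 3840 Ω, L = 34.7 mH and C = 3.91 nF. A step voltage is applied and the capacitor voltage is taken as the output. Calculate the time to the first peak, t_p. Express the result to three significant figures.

For a series RLC circuit (capacitor voltage as output), ω_n = 1/√(LC) = 1/√(34.7 mH · 3.91 nF) = 85900 rad/s.
ζ = (R/2)·√(C/L) = (3840/2)·√(3.91 nF/34.7 mH) = 0.645.
ω_d = ω_n√(1−ζ²) = 65600 rad/s. t_p = π/ω_d = 0.0000479 s.

t_p ≈ 0.0000479 s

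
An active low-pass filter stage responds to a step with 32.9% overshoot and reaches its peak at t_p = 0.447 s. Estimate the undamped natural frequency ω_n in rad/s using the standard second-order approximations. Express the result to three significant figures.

The overshoot fixes ζ = −ln(OS)/√(π²+ln²(OS)) = 0.334.
From t_p = π/ω_d, ω_d = π/0.447 = 7.03 rad/s, so ω_n = ω_d/√(1−ζ²) = 7.46 rad/s.

ω_n ≈ 7.46 rad/s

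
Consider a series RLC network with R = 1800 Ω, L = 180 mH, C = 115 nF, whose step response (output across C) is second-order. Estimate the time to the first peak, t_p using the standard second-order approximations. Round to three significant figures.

t_p ≈ 0.000651 s

For a series RLC circuit (capacitor voltage as output), ω_n = 1/√(LC) = 1/√(180 mH · 115 nF) = 6950 rad/s.
ζ = (R/2)·√(C/L) = (1800/2)·√(115 nF/180 mH) = 0.719.
ω_d = ω_n√(1−ζ²) = 4830 rad/s. t_p = π/ω_d = 0.000651 s.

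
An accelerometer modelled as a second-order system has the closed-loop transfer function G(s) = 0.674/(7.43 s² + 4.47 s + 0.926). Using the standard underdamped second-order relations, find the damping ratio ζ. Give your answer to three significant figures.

Dividing through by 7.43: denominator becomes s² + 0.6016 s + 0.1246.
So ω_n = √0.1246 = 0.353 rad/s and ζ = 0.6016/(2·0.353) = 0.852.

ζ ≈ 0.852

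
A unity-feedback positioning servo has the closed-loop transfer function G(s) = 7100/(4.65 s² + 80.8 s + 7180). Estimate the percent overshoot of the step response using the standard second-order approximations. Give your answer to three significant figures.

Dividing through by 4.65: denominator becomes s² + 17.38 s + 1544.
So ω_n = √1544 = 39.3 rad/s and ζ = 17.38/(2·39.3) = 0.221.
%OS = 100·exp(−πζ/√(1−ζ²)) = 49.1%.

%OS ≈ 49.1%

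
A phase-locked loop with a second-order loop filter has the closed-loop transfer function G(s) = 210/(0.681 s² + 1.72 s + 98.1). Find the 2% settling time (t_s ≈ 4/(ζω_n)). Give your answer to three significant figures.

Dividing through by 0.681: denominator becomes s² + 2.526 s + 144.1.
So ω_n = √144.1 = 12.0 rad/s and ζ = 2.526/(2·12.0) = 0.105.
t_s ≈ 4/(ζω_n) = 3.17 s.

t_s ≈ 3.17 s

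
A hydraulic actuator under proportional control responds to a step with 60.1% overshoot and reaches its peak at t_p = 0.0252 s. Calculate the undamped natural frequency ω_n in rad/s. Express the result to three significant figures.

ω_n ≈ 126 rad/s

The overshoot fixes ζ = −ln(OS)/√(π²+ln²(OS)) = 0.160.
From t_p = π/ω_d, ω_d = π/0.0252 = 125 rad/s, so ω_n = ω_d/√(1−ζ²) = 126 rad/s.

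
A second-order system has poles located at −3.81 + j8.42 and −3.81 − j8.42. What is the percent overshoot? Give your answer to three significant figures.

|pole| = ω_n = √(3.81² + 8.42²) = 9.24 rad/s; ζ = cos θ = σ/ω_n = 0.412.
Overshoot: exp(−π·0.412/√(1−0.412²)) = 0.241, i.e. 24.1%.

%OS ≈ 24.1%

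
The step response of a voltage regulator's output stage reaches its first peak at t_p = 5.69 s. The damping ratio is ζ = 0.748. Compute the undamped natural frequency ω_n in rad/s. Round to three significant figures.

Peak time t_p = π/ω_d, so ω_d = π/t_p = π/5.69 = 0.552 rad/s.
ω_n = ω_d/√(1−ζ²) = 0.552/√0.440 = 0.832 rad/s.

ω_n ≈ 0.832 rad/s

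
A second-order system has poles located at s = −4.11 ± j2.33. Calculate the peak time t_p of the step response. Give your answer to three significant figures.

t_p ≈ 1.35 s

t_p = π/ω_d with ω_d = 2.33 (the imaginary part), so t_p = 1.35 s.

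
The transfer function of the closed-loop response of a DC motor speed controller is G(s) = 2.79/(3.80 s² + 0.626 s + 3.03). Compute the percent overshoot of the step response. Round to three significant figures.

Dividing through by 3.80: denominator becomes s² + 0.1647 s + 0.7974.
So ω_n = √0.7974 = 0.893 rad/s and ζ = 0.1647/(2·0.893) = 0.0922.
%OS = 100·exp(−πζ/√(1−ζ²)) = 74.7%.

%OS ≈ 74.7%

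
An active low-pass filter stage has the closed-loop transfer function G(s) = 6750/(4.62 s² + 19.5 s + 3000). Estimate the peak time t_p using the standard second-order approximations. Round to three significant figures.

t_p ≈ 0.124 s

Dividing through by 4.62: denominator becomes s² + 4.221 s + 649.4.
So ω_n = √649.4 = 25.5 rad/s and ζ = 4.221/(2·25.5) = 0.0828.
ω_d = 25.5·√(1 − 0.0828²) = 25.4 rad/s. t_p = π/ω_d = 0.124 s.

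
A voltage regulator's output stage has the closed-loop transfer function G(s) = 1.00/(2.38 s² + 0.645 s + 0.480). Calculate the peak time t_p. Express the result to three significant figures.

t_p ≈ 7.34 s

Dividing through by 2.38: denominator becomes s² + 0.2710 s + 0.2017.
So ω_n = √0.2017 = 0.449 rad/s and ζ = 0.2710/(2·0.449) = 0.302.
The damped frequency ω_d = ω_n√(1−ζ²) = 0.428 rad/s. t_p = π/ω_d = 7.34 s.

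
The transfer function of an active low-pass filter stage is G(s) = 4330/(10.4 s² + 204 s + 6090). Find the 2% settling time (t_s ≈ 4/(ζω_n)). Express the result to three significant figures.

Dividing through by 10.4: denominator becomes s² + 19.62 s + 585.6.
So ω_n = √585.6 = 24.2 rad/s and ζ = 19.62/(2·24.2) = 0.405.
t_s ≈ 4/(ζω_n) = 0.408 s.

t_s ≈ 0.408 s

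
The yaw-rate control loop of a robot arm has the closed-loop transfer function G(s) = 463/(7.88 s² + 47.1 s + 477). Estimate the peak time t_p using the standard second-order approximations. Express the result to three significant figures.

t_p ≈ 0.437 s

Dividing through by 7.88: denominator becomes s² + 5.977 s + 60.53.
So ω_n = √60.53 = 7.78 rad/s and ζ = 5.977/(2·7.78) = 0.384.
ω_d = ω_n√(1−ζ²) = 7.18 rad/s. t_p = π/ω_d = 0.437 s.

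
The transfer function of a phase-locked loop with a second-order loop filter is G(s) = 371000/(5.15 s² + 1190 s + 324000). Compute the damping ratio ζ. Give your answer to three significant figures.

ζ ≈ 0.461

Dividing through by 5.15: denominator becomes s² + 231.1 s + 62910.
So ω_n = √62910 = 251 rad/s and ζ = 231.1/(2·251) = 0.461.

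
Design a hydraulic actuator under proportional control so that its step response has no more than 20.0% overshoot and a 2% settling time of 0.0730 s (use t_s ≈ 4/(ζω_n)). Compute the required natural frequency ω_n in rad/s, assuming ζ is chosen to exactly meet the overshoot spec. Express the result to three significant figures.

ω_n ≈ 120 rad/s

From %OS = 100·exp(−πζ/√(1−ζ²)), invert to get ζ = −ln(OS)/√(π² + ln²(OS)) with OS = 0.200.
−ln 0.200 = 1.609, so ζ = 1.609/√(π² + 2.590) = 0.456.
Then ω_n = 4/(ζ t_s) = 4/(0.456 × 0.0730) = 120 rad/s.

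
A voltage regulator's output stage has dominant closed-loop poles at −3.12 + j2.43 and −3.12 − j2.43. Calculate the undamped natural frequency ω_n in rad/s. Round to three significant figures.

With σ = 3.12, ω_d = 2.43: ω_n = √(σ²+ω_d²) = 3.95 rad/s, ζ = σ/ω_n = 0.789.

ω_n ≈ 3.95 rad/s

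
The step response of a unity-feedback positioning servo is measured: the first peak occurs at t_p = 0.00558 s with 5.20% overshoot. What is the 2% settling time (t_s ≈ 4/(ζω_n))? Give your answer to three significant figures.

t_s ≈ 0.00755 s

From the overshoot, ζ = −ln(OS)/√(π²+ln²(OS)) = 0.685.
From t_p = π/ω_d, ω_d = π/0.00558 = 563 rad/s, so ω_n = ω_d/√(1−ζ²) = 773 rad/s.
t_s ≈ 4/(ζω_n) = 4/(0.685·773) = 0.00755 s.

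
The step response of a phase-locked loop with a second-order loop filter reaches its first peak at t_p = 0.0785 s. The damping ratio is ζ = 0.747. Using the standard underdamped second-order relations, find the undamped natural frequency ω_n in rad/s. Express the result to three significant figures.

Peak time t_p = π/ω_d, so ω_d = π/t_p = π/0.0785 = 40.0 rad/s.
ω_n = ω_d/√(1−ζ²) = 40.0/√0.442 = 60.2 rad/s.

ω_n ≈ 60.2 rad/s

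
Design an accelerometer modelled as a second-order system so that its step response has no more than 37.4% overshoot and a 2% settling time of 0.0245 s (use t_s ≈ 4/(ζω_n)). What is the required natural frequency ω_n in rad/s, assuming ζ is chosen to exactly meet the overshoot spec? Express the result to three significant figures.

ω_n ≈ 546 rad/s

From %OS = 100·exp(−πζ/√(1−ζ²)), invert to get ζ = −ln(OS)/√(π² + ln²(OS)) with OS = 0.374.
−ln 0.374 = 0.9835, so ζ = 0.9835/√(π² + 0.9673) = 0.299.
From t_s ≈ 4/(ζω_n): ω_n = 4/(ζ·t_s) = 4/(0.299·0.0245) = 546 rad/s.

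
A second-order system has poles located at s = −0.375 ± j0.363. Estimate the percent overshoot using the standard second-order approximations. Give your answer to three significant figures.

|pole| = ω_n = √(0.375² + 0.363²) = 0.522 rad/s; ζ = cos θ = σ/ω_n = 0.719.
Overshoot: exp(−π·0.719/√(1−0.719²)) = 0.0390, i.e. 3.90%.

%OS ≈ 3.90%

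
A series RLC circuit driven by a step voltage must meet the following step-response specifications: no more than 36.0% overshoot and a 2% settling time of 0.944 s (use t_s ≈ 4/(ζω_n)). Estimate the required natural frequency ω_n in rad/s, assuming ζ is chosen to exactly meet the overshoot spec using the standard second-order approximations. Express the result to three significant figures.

ω_n ≈ 13.7 rad/s

ζ = −ln(OS)/√(π² + (ln OS)²). With OS = 0.360, ln OS = −1.022 and ζ = 1.022/3.304 = 0.309.
From t_s ≈ 4/(ζω_n): ω_n = 4/(ζ·t_s) = 4/(0.309·0.944) = 13.7 rad/s.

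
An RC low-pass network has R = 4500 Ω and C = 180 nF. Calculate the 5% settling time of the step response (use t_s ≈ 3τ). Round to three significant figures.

τ = RC = 4500 × 180 nF = 0.000810 s.
t_s ≈ 3τ = 0.00243 s.

t_s ≈ 0.00243 s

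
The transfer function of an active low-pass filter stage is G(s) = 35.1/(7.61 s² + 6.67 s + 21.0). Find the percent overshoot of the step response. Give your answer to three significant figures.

%OS ≈ 42.3%

Dividing through by 7.61: denominator becomes s² + 0.8765 s + 2.760.
So ω_n = √2.760 = 1.66 rad/s and ζ = 0.8765/(2·1.66) = 0.264.
%OS = 100 e^{−πζ/√(1−ζ²)} with ζ = 0.264 gives 42.3%.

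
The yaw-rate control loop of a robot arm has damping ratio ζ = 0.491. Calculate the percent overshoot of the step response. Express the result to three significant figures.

%OS ≈ 17.0%

For an underdamped second-order system, %OS = 100·exp(−πζ/√(1−ζ²)).
πζ/√(1−ζ²) = π·0.491/√(1−0.241) = 1.771, so %OS = 100·e^(−1.771) = 17.0%.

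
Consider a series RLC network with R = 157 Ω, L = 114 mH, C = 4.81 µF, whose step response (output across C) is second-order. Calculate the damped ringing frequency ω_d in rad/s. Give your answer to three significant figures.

For a series RLC circuit (capacitor voltage as output), ω_n = 1/√(LC) = 1/√(114 mH · 4.81 µF) = 1350 rad/s.
ζ = (R/2)·√(C/L) = (157/2)·√(4.81 µF/114 mH) = 0.510.
ω_d = ω_n√(1−ζ²) = 1160 rad/s.

ω_d ≈ 1160 rad/s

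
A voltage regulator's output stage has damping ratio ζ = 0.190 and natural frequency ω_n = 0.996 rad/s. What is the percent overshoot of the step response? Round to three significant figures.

For an underdamped second-order system, %OS = 100·exp(−πζ/√(1−ζ²)).
πζ/√(1−ζ²) = π·0.190/√(1−0.0361) = 0.6080, so %OS = 100·e^(−0.6080) = 54.4%.

%OS ≈ 54.4%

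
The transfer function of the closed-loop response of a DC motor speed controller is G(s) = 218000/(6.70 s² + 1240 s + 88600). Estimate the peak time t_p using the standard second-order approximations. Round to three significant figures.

t_p ≈ 0.0460 s

Dividing through by 6.70: denominator becomes s² + 185.1 s + 13220.
So ω_n = √13220 = 115 rad/s and ζ = 185.1/(2·115) = 0.805.
ω_d = ω_n√(1−ζ²) = 68.3 rad/s. t_p = π/ω_d = 0.0460 s.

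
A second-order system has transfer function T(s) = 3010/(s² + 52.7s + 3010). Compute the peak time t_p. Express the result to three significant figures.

t_p ≈ 0.0653 s

ω_n = √3010 = 54.9 rad/s; ζ = 52.7/(2·54.9) = 0.480.
The damped frequency ω_d = ω_n√(1−ζ²) = 48.1 rad/s. Then t_p = π/ω_d = 0.0653 s.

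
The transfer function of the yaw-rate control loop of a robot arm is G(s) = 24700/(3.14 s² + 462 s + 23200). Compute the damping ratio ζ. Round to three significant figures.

Dividing through by 3.14: denominator becomes s² + 147.1 s + 7389.
So ω_n = √7389 = 86.0 rad/s and ζ = 147.1/(2·86.0) = 0.856.

ζ ≈ 0.856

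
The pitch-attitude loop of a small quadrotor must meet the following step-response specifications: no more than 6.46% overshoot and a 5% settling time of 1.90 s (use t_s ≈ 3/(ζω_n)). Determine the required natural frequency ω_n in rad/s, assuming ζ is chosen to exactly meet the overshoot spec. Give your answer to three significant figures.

ζ = −ln(OS)/√(π² + (ln OS)²). With OS = 0.0646, ln OS = −2.740 and ζ = 2.740/4.168 = 0.657.
From t_s ≈ 3/(ζω_n): ω_n = 3/(ζ·t_s) = 3/(0.657·1.90) = 2.40 rad/s.

ω_n ≈ 2.40 rad/s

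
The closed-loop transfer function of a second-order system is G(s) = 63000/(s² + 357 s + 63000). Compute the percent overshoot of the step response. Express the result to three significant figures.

Matching coefficients with s² + 2ζω_n s + ω_n² gives ω_n² = 63000 ⇒ ω_n = 251 rad/s, and ζ = 357/(2ω_n) = 0.711.
%OS = 100 e^{−πζ/√(1−ζ²)} with ζ = 0.711 gives 4.17%.

%OS ≈ 4.17%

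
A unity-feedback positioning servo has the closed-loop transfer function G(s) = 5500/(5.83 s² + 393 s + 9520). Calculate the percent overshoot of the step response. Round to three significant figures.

Dividing through by 5.83: denominator becomes s² + 67.41 s + 1633.
So ω_n = √1633 = 40.4 rad/s and ζ = 67.41/(2·40.4) = 0.834.
%OS = 100·exp(−πζ/√(1−ζ²)) = 0.865%.

%OS ≈ 0.865%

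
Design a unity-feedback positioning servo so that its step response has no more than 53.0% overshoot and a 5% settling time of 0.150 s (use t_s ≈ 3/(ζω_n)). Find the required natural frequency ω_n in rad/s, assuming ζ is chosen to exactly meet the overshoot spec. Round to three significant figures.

Inverting the overshoot relation: ζ = |ln 0.530|/√(π² + ln²0.530) = 0.198.
From t_s ≈ 3/(ζω_n): ω_n = 3/(ζ·t_s) = 3/(0.198·0.150) = 101 rad/s.

ω_n ≈ 101 rad/s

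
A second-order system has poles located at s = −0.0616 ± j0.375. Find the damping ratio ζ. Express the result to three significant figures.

With σ = 0.0616, ω_d = 0.375: ω_n = √(σ²+ω_d²) = 0.380 rad/s, ζ = σ/ω_n = 0.162.

ζ ≈ 0.162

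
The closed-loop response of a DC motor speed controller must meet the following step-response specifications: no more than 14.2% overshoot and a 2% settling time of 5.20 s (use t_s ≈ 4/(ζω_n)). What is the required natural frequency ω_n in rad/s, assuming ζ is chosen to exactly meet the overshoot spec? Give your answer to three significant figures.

ω_n ≈ 1.46 rad/s

ζ = −ln(OS)/√(π² + (ln OS)²). With OS = 0.142, ln OS = −1.952 and ζ = 1.952/3.699 = 0.528.
Then ω_n = 4/(ζ t_s) = 4/(0.528 × 5.20) = 1.46 rad/s.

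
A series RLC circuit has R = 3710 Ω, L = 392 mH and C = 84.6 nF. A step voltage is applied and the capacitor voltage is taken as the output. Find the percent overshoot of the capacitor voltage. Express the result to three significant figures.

%OS ≈ 0.481%

For a series RLC circuit (capacitor voltage as output), ω_n = 1/√(LC) = 1/√(392 mH · 84.6 nF) = 5490 rad/s.
ζ = (R/2)·√(C/L) = (3710/2)·√(84.6 nF/392 mH) = 0.862.
Overshoot: exp(−π·0.862/√(1−0.862²)) = 0.00481, i.e. 0.481%.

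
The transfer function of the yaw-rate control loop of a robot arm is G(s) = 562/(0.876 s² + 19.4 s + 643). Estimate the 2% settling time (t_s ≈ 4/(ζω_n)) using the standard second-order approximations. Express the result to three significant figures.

Dividing through by 0.876: denominator becomes s² + 22.15 s + 734.0.
So ω_n = √734.0 = 27.1 rad/s and ζ = 22.15/(2·27.1) = 0.409.
t_s ≈ 4/(ζω_n) = 0.361 s.

t_s ≈ 0.361 s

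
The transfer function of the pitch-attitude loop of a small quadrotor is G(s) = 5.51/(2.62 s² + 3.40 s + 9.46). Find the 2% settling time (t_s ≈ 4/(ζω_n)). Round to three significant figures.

t_s ≈ 6.16 s

Dividing through by 2.62: denominator becomes s² + 1.298 s + 3.611.
So ω_n = √3.611 = 1.90 rad/s and ζ = 1.298/(2·1.90) = 0.341.
t_s ≈ 4/(ζω_n) = 6.16 s.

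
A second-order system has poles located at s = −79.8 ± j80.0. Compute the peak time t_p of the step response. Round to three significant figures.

t_p ≈ 0.0393 s

t_p = π/ω_d with ω_d = 80.0 (the imaginary part), so t_p = 0.0393 s.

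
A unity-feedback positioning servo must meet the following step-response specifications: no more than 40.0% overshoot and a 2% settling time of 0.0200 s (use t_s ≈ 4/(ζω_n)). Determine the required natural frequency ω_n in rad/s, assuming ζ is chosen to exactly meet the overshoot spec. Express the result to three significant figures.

From %OS = 100·exp(−πζ/√(1−ζ²)), invert to get ζ = −ln(OS)/√(π² + ln²(OS)) with OS = 0.400.
−ln 0.400 = 0.9163, so ζ = 0.9163/√(π² + 0.8396) = 0.280.
From t_s ≈ 4/(ζω_n): ω_n = 4/(ζ·t_s) = 4/(0.280·0.0200) = 714 rad/s.

ω_n ≈ 714 rad/s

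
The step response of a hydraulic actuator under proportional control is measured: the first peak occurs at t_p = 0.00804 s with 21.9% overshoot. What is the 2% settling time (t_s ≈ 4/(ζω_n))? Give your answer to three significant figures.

ζ from %OS: ζ = |ln 0.219|/√(π²+ln²0.219) = 0.435.
From t_p = π/ω_d, ω_d = π/0.00804 = 391 rad/s, so ω_n = ω_d/√(1−ζ²) = 434 rad/s.
t_s ≈ 4/(ζω_n) = 4/(0.435·434) = 0.0212 s.

t_s ≈ 0.0212 s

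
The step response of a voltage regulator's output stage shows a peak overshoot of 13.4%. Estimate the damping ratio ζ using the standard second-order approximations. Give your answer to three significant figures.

ζ ≈ 0.539

From %OS = 100·exp(−πζ/√(1−ζ²)), invert to get ζ = −ln(OS)/√(π² + ln²(OS)) with OS = 0.134.
−ln 0.134 = 2.010, so ζ = 2.010/√(π² + 4.040) = 0.539.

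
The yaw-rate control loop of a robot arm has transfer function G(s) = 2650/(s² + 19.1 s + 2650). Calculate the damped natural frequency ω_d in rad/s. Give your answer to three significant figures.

ω_d ≈ 50.6 rad/s

Matching coefficients with s² + 2ζω_n s + ω_n² gives ω_n² = 2650 ⇒ ω_n = 51.5 rad/s, and ζ = 19.1/(2ω_n) = 0.186.
ω_d = 51.5·√(1 − 0.186²) = 50.6 rad/s.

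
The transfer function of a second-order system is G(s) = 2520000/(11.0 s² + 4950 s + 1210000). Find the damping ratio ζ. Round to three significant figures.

ζ ≈ 0.678

Dividing through by 11.0: denominator becomes s² + 450.0 s + 110000.
So ω_n = √110000 = 332 rad/s and ζ = 450.0/(2·332) = 0.678.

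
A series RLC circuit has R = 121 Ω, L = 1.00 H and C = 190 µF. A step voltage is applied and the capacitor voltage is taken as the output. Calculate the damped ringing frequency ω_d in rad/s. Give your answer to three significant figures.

ω_d ≈ 40.0 rad/s

For a series RLC circuit (capacitor voltage as output), ω_n = 1/√(LC) = 1/√(1.00 H · 190 µF) = 72.5 rad/s.
ζ = (R/2)·√(C/L) = (121/2)·√(190 µF/1.00 H) = 0.834.
ω_d = 72.5·√(1 − 0.834²) = 40.0 rad/s.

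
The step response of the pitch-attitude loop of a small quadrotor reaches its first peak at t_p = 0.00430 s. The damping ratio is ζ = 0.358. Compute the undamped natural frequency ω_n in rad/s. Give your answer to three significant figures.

Peak time t_p = π/ω_d, so ω_d = π/t_p = π/0.00430 = 731 rad/s.
ω_n = ω_d/√(1−ζ²) = 731/√0.872 = 782 rad/s.

ω_n ≈ 782 rad/s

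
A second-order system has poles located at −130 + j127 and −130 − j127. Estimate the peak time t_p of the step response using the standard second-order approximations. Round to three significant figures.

t_p = π/ω_d with ω_d = 127 (the imaginary part), so t_p = 0.0247 s.

t_p ≈ 0.0247 s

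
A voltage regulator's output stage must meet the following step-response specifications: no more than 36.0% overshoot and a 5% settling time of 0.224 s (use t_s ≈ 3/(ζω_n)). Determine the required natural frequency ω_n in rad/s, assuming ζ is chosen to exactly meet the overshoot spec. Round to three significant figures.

From %OS = 100·exp(−πζ/√(1−ζ²)), invert to get ζ = −ln(OS)/√(π² + ln²(OS)) with OS = 0.360.
−ln 0.360 = 1.022, so ζ = 1.022/√(π² + 1.044) = 0.309.
Then ω_n = 3/(ζ t_s) = 3/(0.309 × 0.224) = 43.3 rad/s.

ω_n ≈ 43.3 rad/s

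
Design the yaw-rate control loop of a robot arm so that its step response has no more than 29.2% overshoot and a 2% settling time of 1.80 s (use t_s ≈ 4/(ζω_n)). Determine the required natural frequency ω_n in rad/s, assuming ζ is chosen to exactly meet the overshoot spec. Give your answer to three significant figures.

ζ = −ln(OS)/√(π² + (ln OS)²). With OS = 0.292, ln OS = −1.231 and ζ = 1.231/3.374 = 0.365.
From t_s ≈ 4/(ζω_n): ω_n = 4/(ζ·t_s) = 4/(0.365·1.80) = 6.09 rad/s.

ω_n ≈ 6.09 rad/s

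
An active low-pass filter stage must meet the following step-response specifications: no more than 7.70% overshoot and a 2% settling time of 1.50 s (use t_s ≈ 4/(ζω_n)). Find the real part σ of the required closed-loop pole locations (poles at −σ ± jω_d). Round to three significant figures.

σ ≈ 2.67

The settling-time spec alone fixes σ = ζω_n = 4/t_s = 4/1.50 = 2.67.
(Overshoot then fixes ζ = 0.632 and hence ω_d = σ·√(1−ζ²)/ζ = 3.27 rad/s.)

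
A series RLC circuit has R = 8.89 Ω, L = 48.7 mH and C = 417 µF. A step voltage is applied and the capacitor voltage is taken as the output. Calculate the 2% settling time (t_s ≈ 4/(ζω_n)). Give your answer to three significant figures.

t_s ≈ 0.0438 s

For a series RLC circuit (capacitor voltage as output), ω_n = 1/√(LC) = 1/√(48.7 mH · 417 µF) = 222 rad/s.
ζ = (R/2)·√(C/L) = (8.89/2)·√(417 µF/48.7 mH) = 0.411.
t_s ≈ 4/(ζω_n) = 0.0438 s.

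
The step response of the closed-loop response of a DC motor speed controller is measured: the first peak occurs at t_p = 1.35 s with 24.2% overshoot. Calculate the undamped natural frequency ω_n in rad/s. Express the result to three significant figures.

ω_n ≈ 2.55 rad/s

The overshoot fixes ζ = −ln(OS)/√(π²+ln²(OS)) = 0.412.
From t_p = π/ω_d, ω_d = π/1.35 = 2.33 rad/s, so ω_n = ω_d/√(1−ζ²) = 2.55 rad/s.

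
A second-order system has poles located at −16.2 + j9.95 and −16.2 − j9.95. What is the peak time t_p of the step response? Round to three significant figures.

t_p ≈ 0.316 s

t_p = π/ω_d with ω_d = 9.95 (the imaginary part), so t_p = 0.316 s.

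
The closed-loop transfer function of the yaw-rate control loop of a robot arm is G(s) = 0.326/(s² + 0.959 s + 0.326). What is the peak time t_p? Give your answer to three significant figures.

Comparing the denominator to s² + 2ζω_n s + ω_n²: ω_n = √0.326 = 0.571 rad/s, and 2ζω_n = 0.959 so ζ = 0.959/(2·0.571) = 0.840.
ω_d = 0.571·√(1 − 0.840²) = 0.310 rad/s. Then t_p = π/ω_d = 10.1 s.

t_p ≈ 10.1 s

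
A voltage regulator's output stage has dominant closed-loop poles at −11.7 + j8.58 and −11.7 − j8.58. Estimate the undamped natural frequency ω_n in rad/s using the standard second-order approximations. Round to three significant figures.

ω_n ≈ 14.5 rad/s

The poles are at −σ ± jω_d with σ = 11.7 and ω_d = 8.58, so ω_n = √(σ²+ω_d²) = 14.5 rad/s and ζ = σ/ω_n = 0.806.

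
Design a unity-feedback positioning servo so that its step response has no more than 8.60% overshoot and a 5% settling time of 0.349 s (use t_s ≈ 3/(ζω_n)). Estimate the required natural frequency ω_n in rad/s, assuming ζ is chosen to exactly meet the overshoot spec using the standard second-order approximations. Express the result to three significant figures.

Inverting the overshoot relation: ζ = |ln 0.0860|/√(π² + ln²0.0860) = 0.615.
Then ω_n = 3/(ζ t_s) = 3/(0.615 × 0.349) = 14.0 rad/s.

ω_n ≈ 14.0 rad/s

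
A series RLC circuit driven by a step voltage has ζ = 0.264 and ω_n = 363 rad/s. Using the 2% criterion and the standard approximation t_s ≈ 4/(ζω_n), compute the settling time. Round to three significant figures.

t_s ≈ 0.0417 s

t_s ≈ 4/(ζω_n) = 4/(0.264 × 363) = 0.0417 s.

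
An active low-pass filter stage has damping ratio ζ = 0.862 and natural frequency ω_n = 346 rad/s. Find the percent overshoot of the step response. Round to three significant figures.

For an underdamped second-order system, %OS = 100·exp(−πζ/√(1−ζ²)).
πζ/√(1−ζ²) = π·0.862/√(1−0.743) = 5.342, so %OS = 100·e^(−5.342) = 0.478%.

%OS ≈ 0.478%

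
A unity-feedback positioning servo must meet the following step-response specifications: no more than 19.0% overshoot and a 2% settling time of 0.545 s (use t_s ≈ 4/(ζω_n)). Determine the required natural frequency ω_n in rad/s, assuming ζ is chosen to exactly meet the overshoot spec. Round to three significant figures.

ω_n ≈ 15.7 rad/s

From %OS = 100·exp(−πζ/√(1−ζ²)), invert to get ζ = −ln(OS)/√(π² + ln²(OS)) with OS = 0.190.
−ln 0.190 = 1.661, so ζ = 1.661/√(π² + 2.758) = 0.467.
Then ω_n = 4/(ζ t_s) = 4/(0.467 × 0.545) = 15.7 rad/s.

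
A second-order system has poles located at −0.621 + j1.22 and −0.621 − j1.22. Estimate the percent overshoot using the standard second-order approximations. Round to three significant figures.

%OS ≈ 20.2%

With σ = 0.621, ω_d = 1.22: ω_n = √(σ²+ω_d²) = 1.37 rad/s, ζ = σ/ω_n = 0.454.
%OS = 100 e^{−πζ/√(1−ζ²)} with ζ = 0.454 gives 20.2%.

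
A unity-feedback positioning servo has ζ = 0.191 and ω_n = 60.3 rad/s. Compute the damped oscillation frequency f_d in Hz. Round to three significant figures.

f_d ≈ 9.42 Hz

ω_d = ω_n√(1−ζ²) = 60.3·√0.964 = 59.2 rad/s.
f_d = ω_d/(2π) = 9.42 Hz.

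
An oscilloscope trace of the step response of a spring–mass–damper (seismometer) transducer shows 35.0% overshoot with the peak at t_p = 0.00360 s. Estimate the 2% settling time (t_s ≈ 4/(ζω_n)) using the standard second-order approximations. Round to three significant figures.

The overshoot fixes ζ = −ln(OS)/√(π²+ln²(OS)) = 0.317.
t_p = π/ω_d ⇒ ω_d = 873 rad/s; then ω_n = ω_d/√(1−ζ²) = 920 rad/s.
t_s ≈ 4/(ζω_n) = 4/(0.317·920) = 0.0137 s.

t_s ≈ 0.0137 s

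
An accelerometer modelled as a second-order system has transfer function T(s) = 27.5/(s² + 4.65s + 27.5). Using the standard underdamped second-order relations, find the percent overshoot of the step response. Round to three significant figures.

%OS ≈ 21.1%

Comparing the denominator to s² + 2ζω_n s + ω_n²: ω_n = √27.5 = 5.24 rad/s, and 2ζω_n = 4.65 so ζ = 4.65/(2·5.24) = 0.443.
Overshoot: exp(−π·0.443/√(1−0.443²)) = 0.211, i.e. 21.1%.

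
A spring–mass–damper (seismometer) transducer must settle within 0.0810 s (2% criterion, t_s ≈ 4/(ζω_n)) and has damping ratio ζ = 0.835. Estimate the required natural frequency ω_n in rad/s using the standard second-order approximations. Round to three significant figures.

ω_n ≈ 59.1 rad/s

Rearranging t_s ≈ 4/(ζω_n) gives ω_n = 4/(ζ·t_s) = 4/(0.835 × 0.0810) = 59.1 rad/s.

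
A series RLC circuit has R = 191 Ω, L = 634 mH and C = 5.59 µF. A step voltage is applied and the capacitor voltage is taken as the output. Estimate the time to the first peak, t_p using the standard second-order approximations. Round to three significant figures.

t_p ≈ 0.00617 s

For a series RLC circuit (capacitor voltage as output), ω_n = 1/√(LC) = 1/√(634 mH · 5.59 µF) = 531 rad/s.
ζ = (R/2)·√(C/L) = (191/2)·√(5.59 µF/634 mH) = 0.284.
The damped frequency ω_d = ω_n√(1−ζ²) = 509 rad/s. t_p = π/ω_d = 0.00617 s.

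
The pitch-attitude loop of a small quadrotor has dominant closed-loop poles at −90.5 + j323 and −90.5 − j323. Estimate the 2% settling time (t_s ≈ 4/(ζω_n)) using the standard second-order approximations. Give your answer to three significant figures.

t_s ≈ 0.0442 s

For poles at −σ ± jω_d, ζω_n = σ = 90.5, so t_s ≈ 4/σ = 0.0442 s.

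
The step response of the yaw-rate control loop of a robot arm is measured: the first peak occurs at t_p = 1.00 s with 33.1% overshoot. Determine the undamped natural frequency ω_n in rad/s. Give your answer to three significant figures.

ω_n ≈ 3.33 rad/s

From the overshoot, ζ = −ln(OS)/√(π²+ln²(OS)) = 0.332.
From t_p = π/ω_d, ω_d = π/1.00 = 3.14 rad/s, so ω_n = ω_d/√(1−ζ²) = 3.33 rad/s.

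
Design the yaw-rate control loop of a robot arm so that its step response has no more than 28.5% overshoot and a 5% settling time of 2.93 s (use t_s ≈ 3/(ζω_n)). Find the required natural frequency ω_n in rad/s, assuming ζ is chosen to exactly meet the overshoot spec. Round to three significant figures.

ζ = −ln(OS)/√(π² + (ln OS)²). With OS = 0.285, ln OS = −1.255 and ζ = 1.255/3.383 = 0.371.
From t_s ≈ 3/(ζω_n): ω_n = 3/(ζ·t_s) = 3/(0.371·2.93) = 2.76 rad/s.

ω_n ≈ 2.76 rad/s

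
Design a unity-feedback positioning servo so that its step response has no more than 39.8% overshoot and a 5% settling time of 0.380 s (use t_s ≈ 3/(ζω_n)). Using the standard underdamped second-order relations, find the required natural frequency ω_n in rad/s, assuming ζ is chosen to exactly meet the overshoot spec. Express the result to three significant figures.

ω_n ≈ 28.1 rad/s

From %OS = 100·exp(−πζ/√(1−ζ²)), invert to get ζ = −ln(OS)/√(π² + ln²(OS)) with OS = 0.398.
−ln 0.398 = 0.9213, so ζ = 0.9213/√(π² + 0.8488) = 0.281.
Then ω_n = 3/(ζ t_s) = 3/(0.281 × 0.380) = 28.1 rad/s.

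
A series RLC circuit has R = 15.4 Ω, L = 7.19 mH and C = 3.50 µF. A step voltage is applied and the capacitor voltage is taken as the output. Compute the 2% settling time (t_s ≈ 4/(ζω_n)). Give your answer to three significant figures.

t_s ≈ 0.00374 s

For a series RLC circuit (capacitor voltage as output), ω_n = 1/√(LC) = 1/√(7.19 mH · 3.50 µF) = 6300 rad/s.
ζ = (R/2)·√(C/L) = (15.4/2)·√(3.50 µF/7.19 mH) = 0.170.
t_s ≈ 4/(ζω_n) = 0.00374 s.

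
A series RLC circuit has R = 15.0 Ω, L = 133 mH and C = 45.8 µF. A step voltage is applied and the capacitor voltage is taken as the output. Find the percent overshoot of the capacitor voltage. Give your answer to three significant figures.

%OS ≈ 64.3%

For a series RLC circuit (capacitor voltage as output), ω_n = 1/√(LC) = 1/√(133 mH · 45.8 µF) = 405 rad/s.
ζ = (R/2)·√(C/L) = (15.0/2)·√(45.8 µF/133 mH) = 0.139.
%OS = 100·exp(−πζ/√(1−ζ²)) = 64.3%.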